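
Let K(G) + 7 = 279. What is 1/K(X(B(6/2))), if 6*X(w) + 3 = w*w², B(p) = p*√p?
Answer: 1/272 ≈ 0.0036765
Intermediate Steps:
B(p) = p^(3/2)
X(w) = -½ + w³/6 (X(w) = -½ + (w*w²)/6 = -½ + w³/6)
K(G) = 272 (K(G) = -7 + 279 = 272)
1/K(X(B(6/2))) = 1/272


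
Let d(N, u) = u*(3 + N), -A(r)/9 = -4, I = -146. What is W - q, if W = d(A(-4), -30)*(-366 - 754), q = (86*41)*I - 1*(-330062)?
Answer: 1495134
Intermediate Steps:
A(r) = 36 (A(r) = -9*(-4) = 36)
q = -184734 (q = (86*41)*(-146) - 1*(-330062) = 3526*(-146) + 330062 = -514796 + 330062 = -184734)
W = 1310400 (W = (-30*(3 + 36))*(-366 - 754) = -30*39*(-1120) = -1170*(-1120) = 1310400)
W - q = 1310400 - 1*(-184734) = 1310400 + 184734 = 1495134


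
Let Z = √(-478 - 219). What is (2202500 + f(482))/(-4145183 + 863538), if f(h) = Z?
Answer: -440500/656329 - I*√697/3281645 ≈ -0.67116 - 8.045e-6*I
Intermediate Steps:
Z = I*√697 (Z = √(-697) = I*√697 ≈ 26.401*I)
f(h) = I*√697
(2202500 + f(482))/(-4145183 + 863538) = (2202500 + I*√697)/(-4145183 + 863538) = (2202500 + I*√697)/(-3281645) = (2202500 + I*√697)*(-1/3281645) = -440500/656329 - I*√697/3281645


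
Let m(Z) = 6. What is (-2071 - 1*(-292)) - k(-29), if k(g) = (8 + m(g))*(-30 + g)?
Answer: -953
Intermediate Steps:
k(g) = -420 + 14*g (k(g) = (8 + 6)*(-30 + g) = 14*(-30 + g) = -420 + 14*g)
(-2071 - 1*(-292)) - k(-29) = (-2071 - 1*(-292)) - (-420 + 14*(-29)) = (-2071 + 292) - (-420 - 406) = -1779 - 1*(-826) = -1779 + 826 = -953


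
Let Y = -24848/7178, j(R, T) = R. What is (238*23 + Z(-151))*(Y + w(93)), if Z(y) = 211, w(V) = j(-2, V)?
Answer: -111437370/3589 ≈ -31050.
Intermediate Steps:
w(V) = -2
Y = -12424/3589 (Y = -24848*1/7178 = -12424/3589 ≈ -3.4617)
(238*23 + Z(-151))*(Y + w(93)) = (238*23 + 211)*(-12424/3589 - 2) = (5474 + 211)*(-19602/3589) = 5685*(-19602/3589) = -111437370/3589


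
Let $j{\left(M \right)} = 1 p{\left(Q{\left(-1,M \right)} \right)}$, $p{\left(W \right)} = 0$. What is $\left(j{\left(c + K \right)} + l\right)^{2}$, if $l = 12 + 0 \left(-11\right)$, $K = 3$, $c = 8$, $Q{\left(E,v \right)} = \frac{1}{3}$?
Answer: $144$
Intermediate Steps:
$Q{\left(E,v \right)} = \frac{1}{3}$
$l = 12$ ($l = 12 + 0 = 12$)
$j{\left(M \right)} = 0$ ($j{\left(M \right)} = 1 \cdot 0 = 0$)
$\left(j{\left(c + K \right)} + l\right)^{2} = \left(0 + 12\right)^{2} = 12^{2} = 144$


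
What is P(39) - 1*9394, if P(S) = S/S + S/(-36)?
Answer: -112729/12 ≈ -9394.1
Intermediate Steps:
P(S) = 1 - S/36 (P(S) = 1 + S*(-1/36) = 1 - S/36)
P(39) - 1*9394 = (1 - 1/36*39) - 1*9394 = (1 - 13/12) - 9394 = -1/12 - 9394 = -112729/12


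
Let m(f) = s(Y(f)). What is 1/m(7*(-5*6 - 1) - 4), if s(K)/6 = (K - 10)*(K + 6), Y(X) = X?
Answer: 1/297990 ≈ 3.3558e-6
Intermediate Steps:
s(K) = 6*(-10 + K)*(6 + K) (s(K) = 6*((K - 10)*(K + 6)) = 6*((-10 + K)*(6 + K)) = 6*(-10 + K)*(6 + K))
m(f) = -360 - 24*f + 6*f²
1/m(7*(-5*6 - 1) - 4) = 1/(-360 - 24*(7*(-5*6 - 1) - 4) + 6*(7*(-5*6 - 1) - 4)²) = 1/(-360 - 24*(7*(-30 - 1) - 4) + 6*(7*(-30 - 1) - 4)²) = 1/(-360 - 24*(7*(-31) - 4) + 6*(7*(-31) - 4)²) = 1/(-360 - 24*(-217 - 4) + 6*(-217 - 4)²) = 1/(-360 - 24*(-221) + 6*(-221)²) = 1/(-360 + 5304 + 6*48841) = 1/(-360 + 5304 + 293046) = 1/297990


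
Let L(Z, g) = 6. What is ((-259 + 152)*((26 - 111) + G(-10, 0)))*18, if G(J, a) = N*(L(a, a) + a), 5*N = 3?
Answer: 783882/5 ≈ 1.5678e+5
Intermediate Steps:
N = 3/5 (N = (1/5)*3 = 3/5 ≈ 0.60000)
G(J, a) = 18/5 + 3*a/5 (G(J, a) = 3*(6 + a)/5 = 18/5 + 3*a/5)
((-259 + 152)*((26 - 111) + G(-10, 0)))*18 = ((-259 + 152)*((26 - 111) + (18/5 + (3/5)*0)))*18 = -107*(-85 + (18/5 + 0))*18 = -107*(-85 + 18/5)*18 = -107*(-407/5)*18 = (43549/5)*18 = 783882/5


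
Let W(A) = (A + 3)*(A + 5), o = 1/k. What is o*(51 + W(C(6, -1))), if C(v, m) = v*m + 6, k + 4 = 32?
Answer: 33/14 ≈ 2.3571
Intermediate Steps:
k = 28 (k = -4 + 32 = 28)
C(v, m) = 6 + m*v (C(v, m) = m*v + 6 = 6 + m*v)
o = 1/28 ≈ 0.035714
W(A) = (3 + A)*(5 + A)
o*(51 + W(C(6, -1))) = (51 + (15 + (6 - 1*6)² + 8*(6 - 1*6)))/28 = (51 + (15 + (6 - 6)² + 8*(6 - 6)))/28 = (51 + (15 + 0² + 8*0))/28 = (51 + (15 + 0 + 0))/28 = (51 + 15)/28 = (1/28)*66 = 33/14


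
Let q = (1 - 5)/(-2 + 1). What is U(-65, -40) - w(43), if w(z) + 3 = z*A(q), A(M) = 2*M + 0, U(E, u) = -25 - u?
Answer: -326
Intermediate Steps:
q = 4 (q = -4/(-1) = -4*(-1) = 4)
A(M) = 2*M
w(z) = -3 + 8*z (w(z) = -3 + z*(2*4) = -3 + z*8 = -3 + 8*z)
U(-65, -40) - w(43) = (-25 - 1*(-40)) - (-3 + 8*43) = (-25 + 40) - (-3 + 344) = 15 - 1*341 = 15 - 341 = -326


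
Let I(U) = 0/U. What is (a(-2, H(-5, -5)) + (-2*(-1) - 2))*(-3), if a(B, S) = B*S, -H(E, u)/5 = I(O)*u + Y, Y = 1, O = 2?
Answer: -30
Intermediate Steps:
I(U) = 0
H(E, u) = -5 (H(E, u) = -5*(0*u + 1) = -5*(0 + 1) = -5*1 = -5)
(a(-2, H(-5, -5)) + (-2*(-1) - 2))*(-3) = (-2*(-5) + (-2*(-1) - 2))*(-3) = (10 + (2 - 2))*(-3) = (10 + 0)*(-3) = 10*(-3) = -30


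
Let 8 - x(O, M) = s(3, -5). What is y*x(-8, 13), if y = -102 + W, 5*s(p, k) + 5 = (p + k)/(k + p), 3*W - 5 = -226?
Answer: -23188/15 ≈ -1545.9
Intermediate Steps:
W = -221/3 (W = 5/3 + (⅓)*(-226) = 5/3 - 226/3 = -221/3 ≈ -73.667)
s(p, k) = -⅘ (s(p, k) = -1 + ((p + k)/(k + p))/5 = -1 + ((k + p)/(k + p))/5 = -1 + (⅕)*1 = -1 + ⅕ = -⅘)
x(O, M) = 44/5 (x(O, M) = 8 - 1*(-⅘) = 8 + ⅘ = 44/5)
y = -527/3 (y = -102 - 221/3 = -527/3 ≈ -175.67)
y*x(-8, 13) = -527/3*44/5 = -23188/15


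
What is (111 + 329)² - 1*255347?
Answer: -61747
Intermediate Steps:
(111 + 329)² - 1*255347 = 440² - 255347 = 193600 - 255347 = -61747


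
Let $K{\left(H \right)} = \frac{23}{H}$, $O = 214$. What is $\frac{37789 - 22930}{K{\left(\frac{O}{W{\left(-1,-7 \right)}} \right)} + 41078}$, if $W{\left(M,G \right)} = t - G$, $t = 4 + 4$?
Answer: $\frac{3179826}{8791037} \approx 0.36171$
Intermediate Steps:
$t = 8$
$W{\left(M,G \right)} = 8 - G$
$\frac{37789 - 22930}{K{\left(\frac{O}{W{\left(-1,-7 \right)}} \right)} + 41078} = \frac{37789 - 22930}{\frac{23}{214 \frac{1}{8 - -7}} + 41078} = \frac{14859}{\frac{23}{214 \frac{1}{8 + 7}} + 41078} = \frac{14859}{\frac{23}{214 \cdot \frac{1}{15}} + 41078} = \frac{14859}{\frac{23}{\frac{214}{15}} + 41078} = \frac{14859}{23 \cdot \frac{15}{214} + 41078} = \frac{14859}{\frac{345}{214} + 41078} = \frac{14859}{\frac{8791037}{214}} = 14859 \cdot \frac{214}{8791037} = \frac{3179826}{8791037}$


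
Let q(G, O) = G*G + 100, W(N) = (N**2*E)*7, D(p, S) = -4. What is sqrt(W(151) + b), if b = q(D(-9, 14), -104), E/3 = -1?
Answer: I*sqrt(478705) ≈ 691.88*I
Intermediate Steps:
E = -3 (E = 3*(-1) = -3)
W(N) = -21*N**2 (W(N) = (N**2*(-3))*7 = -3*N**2*7 = -21*N**2)
q(G, O) = 100 + G**2 (q(G, O) = G**2 + 100 = 100 + G**2)
b = 116 (b = 100 + (-4)**2 = 100 + 16 = 116)
sqrt(W(151) + b) = sqrt(-21*151**2 + 116) = sqrt(-21*22801 + 116) = sqrt(-478821 + 116) = sqrt(-478705) = I*sqrt(478705)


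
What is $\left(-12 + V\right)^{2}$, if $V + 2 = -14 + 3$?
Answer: $625$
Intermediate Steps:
$V = -13$ ($V = -2 + \left(-14 + 3\right) = -2 - 11 = -13$)
$\left(-12 + V\right)^{2} = \left(-12 - 13\right)^{2} = \left(-25\right)^{2} = 625$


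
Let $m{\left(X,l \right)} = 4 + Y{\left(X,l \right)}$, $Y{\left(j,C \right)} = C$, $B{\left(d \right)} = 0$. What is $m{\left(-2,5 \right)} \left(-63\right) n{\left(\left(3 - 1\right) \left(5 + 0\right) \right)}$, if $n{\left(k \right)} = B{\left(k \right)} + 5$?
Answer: $-2835$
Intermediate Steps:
$m{\left(X,l \right)} = 4 + l$
$n{\left(k \right)} = 5$ ($n{\left(k \right)} = 0 + 5 = 5$)
$m{\left(-2,5 \right)} \left(-63\right) n{\left(\left(3 - 1\right) \left(5 + 0\right) \right)} = \left(4 + 5\right) \left(-63\right) 5 = 9 \left(-63\right) 5 = \left(-567\right) 5 = -2835$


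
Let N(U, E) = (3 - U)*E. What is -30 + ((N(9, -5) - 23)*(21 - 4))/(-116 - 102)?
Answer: -6659/218 ≈ -30.546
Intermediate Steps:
N(U, E) = E*(3 - U)
-30 + ((N(9, -5) - 23)*(21 - 4))/(-116 - 102) = -30 + ((-5*(3 - 1*9) - 23)*(21 - 4))/(-116 - 102) = -30 + ((-5*(3 - 9) - 23)*17)/(-218) = -30 + ((-5*(-6) - 23)*17)*(-1/218) = -30 + ((30 - 23)*17)*(-1/218) = -30 + (7*17)*(-1/218) = -30 + 119*(-1/218) = -30 - 119/218 = -6659/218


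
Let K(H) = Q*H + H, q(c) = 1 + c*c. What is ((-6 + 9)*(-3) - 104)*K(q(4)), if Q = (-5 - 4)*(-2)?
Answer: -36499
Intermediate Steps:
Q = 18 (Q = -9*(-2) = 18)
q(c) = 1 + c²
K(H) = 19*H (K(H) = 18*H + H = 19*H)
((-6 + 9)*(-3) - 104)*K(q(4)) = ((-6 + 9)*(-3) - 104)*(19*(1 + 4²)) = (3*(-3) - 104)*(19*(1 + 16)) = (-9 - 104)*(19*17) = -113*323 = -36499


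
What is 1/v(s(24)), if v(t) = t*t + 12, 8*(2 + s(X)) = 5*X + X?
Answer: 1/268 ≈ 0.0037313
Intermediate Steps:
s(X) = -2 + 3*X/4 (s(X) = -2 + (5*X + X)/8 = -2 + (6*X)/8 = -2 + 3*X/4)
v(t) = 12 + t**2 (v(t) = t**2 + 12 = 12 + t**2)
1/v(s(24)) = 1/(12 + (-2 + (3/4)*24)**2) = 1/(12 + (-2 + 18)**2) = 1/(12 + 16**2) = 1/(12 + 256) = 1/268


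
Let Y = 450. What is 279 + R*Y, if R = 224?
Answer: 101079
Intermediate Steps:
279 + R*Y = 279 + 224*450 = 279 + 100800 = 101079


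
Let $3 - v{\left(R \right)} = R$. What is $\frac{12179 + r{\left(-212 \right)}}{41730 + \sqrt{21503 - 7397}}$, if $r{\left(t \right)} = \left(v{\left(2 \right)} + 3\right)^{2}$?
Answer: $\frac{84816225}{290229799} - \frac{4065 \sqrt{14106}}{580459598} \approx 0.29141$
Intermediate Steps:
$v{\left(R \right)} = 3 - R$
$r{\left(t \right)} = 16$ ($r{\left(t \right)} = \left(\left(3 - 2\right) + 3\right)^{2} = \left(1 + 3\right)^{2} = 4^{2} = 16$)
$\frac{12179 + r{\left(-212 \right)}}{41730 + \sqrt{21503 - 7397}} = \frac{12179 + 16}{41730 + \sqrt{21503 - 7397}} = \frac{12195}{41730 + \sqrt{14106}}$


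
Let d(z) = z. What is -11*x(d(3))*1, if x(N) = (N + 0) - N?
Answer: 0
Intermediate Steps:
x(N) = 0 (x(N) = N - N = 0)
-11*x(d(3))*1 = -11*0*1 = 0*1 = 0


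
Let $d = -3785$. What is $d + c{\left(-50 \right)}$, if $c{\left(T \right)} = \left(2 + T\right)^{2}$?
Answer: $-1481$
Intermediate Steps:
$d + c{\left(-50 \right)} = -3785 + \left(2 - 50\right)^{2} = -3785 + \left(-48\right)^{2} = -3785 + 2304 = -1481$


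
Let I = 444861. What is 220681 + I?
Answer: 665542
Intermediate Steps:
220681 + I = 220681 + 444861 = 665542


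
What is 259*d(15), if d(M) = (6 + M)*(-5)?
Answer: -27195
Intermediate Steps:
d(M) = -30 - 5*M
259*d(15) = 259*(-30 - 5*15) = 259*(-30 - 75) = 259*(-105) = -27195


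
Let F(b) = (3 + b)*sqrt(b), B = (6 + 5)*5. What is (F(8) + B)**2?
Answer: 3993 + 2420*sqrt(2) ≈ 7415.4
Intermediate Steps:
B = 55 (B = 11*5 = 55)
F(b) = sqrt(b)*(3 + b)
(F(8) + B)**2 = (sqrt(8)*(3 + 8) + 55)**2 = ((2*sqrt(2))*11 + 55)**2 = (22*sqrt(2) + 55)**2 = (55 + 22*sqrt(2))**2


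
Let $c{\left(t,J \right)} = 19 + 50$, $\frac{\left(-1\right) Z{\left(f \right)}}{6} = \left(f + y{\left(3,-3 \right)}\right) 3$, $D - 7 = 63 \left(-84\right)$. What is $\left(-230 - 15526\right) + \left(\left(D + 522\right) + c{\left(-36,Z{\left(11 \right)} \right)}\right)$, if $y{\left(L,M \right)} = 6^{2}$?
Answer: $-20450$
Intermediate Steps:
$D = -5285$ ($D = 7 + 63 \left(-84\right) = 7 - 5292 = -5285$)
$y{\left(L,M \right)} = 36$
$Z{\left(f \right)} = -648 - 18 f$ ($Z{\left(f \right)} = - 6 \left(f + 36\right) 3 = - 6 \left(36 + f\right) 3 = - 6 \left(108 + 3 f\right) = -648 - 18 f$)
$c{\left(t,J \right)} = 69$
$\left(-230 - 15526\right) + \left(\left(D + 522\right) + c{\left(-36,Z{\left(11 \right)} \right)}\right) = \left(-230 - 15526\right) + \left(\left(-5285 + 522\right) + 69\right) = -15756 + \left(-4763 + 69\right) = -15756 - 4694 = -20450$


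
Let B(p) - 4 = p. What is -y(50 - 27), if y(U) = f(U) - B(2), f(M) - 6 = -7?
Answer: 7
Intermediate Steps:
B(p) = 4 + p
f(M) = -1 (f(M) = 6 - 7 = -1)
y(U) = -7 (y(U) = -1 - (4 + 2) = -1 - 1*6 = -1 - 6 = -7)
-y(50 - 27) = -1*(-7) = 7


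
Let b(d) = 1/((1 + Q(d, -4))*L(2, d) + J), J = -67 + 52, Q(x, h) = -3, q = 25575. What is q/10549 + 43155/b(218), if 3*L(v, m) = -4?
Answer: -510420630/959 ≈ -5.3224e+5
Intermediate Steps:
L(v, m) = -4/3 (L(v, m) = (⅓)*(-4) = -4/3)
J = -15
b(d) = -3/37 (b(d) = 1/((1 - 3)*(-4/3) - 15) = 1/(-2*(-4/3) - 15) = 1/(8/3 - 15) = 1/(-37/3) = -3/37)
q/10549 + 43155/b(218) = 25575/10549 + 43155/(-3/37) = 25575*(1/10549) + 43155*(-37/3) = 2325/959 - 532245 = -510420630/959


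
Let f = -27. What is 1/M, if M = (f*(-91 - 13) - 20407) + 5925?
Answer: -1/11674 ≈ -8.5660e-5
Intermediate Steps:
M = -11674 (M = (-27*(-91 - 13) - 20407) + 5925 = (-27*(-104) - 20407) + 5925 = (2808 - 20407) + 5925 = -17599 + 5925 = -11674)
1/M = 1/(-11674) = -1/11674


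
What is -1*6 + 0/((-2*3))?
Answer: -6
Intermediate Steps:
-1*6 + 0/((-2*3)) = -6 + 0/(-6) = -6 + 0*(-1/6) = -6 + 0 = -6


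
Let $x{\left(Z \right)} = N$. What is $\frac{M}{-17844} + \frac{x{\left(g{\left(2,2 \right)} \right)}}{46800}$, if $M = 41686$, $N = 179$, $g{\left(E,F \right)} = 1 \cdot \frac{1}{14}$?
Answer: $- \frac{162309227}{69591600} \approx -2.3323$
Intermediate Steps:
$g{\left(E,F \right)} = \frac{1}{14}$ ($g{\left(E,F \right)} = 1 \cdot \frac{1}{14} = \frac{1}{14}$)
$x{\left(Z \right)} = 179$
$\frac{M}{-17844} + \frac{x{\left(g{\left(2,2 \right)} \right)}}{46800} = \frac{41686}{-17844} + \frac{179}{46800} = 41686 \left(- \frac{1}{17844}\right) + 179 \cdot \frac{1}{46800} = - \frac{20843}{8922} + \frac{179}{46800} = - \frac{162309227}{69591600}$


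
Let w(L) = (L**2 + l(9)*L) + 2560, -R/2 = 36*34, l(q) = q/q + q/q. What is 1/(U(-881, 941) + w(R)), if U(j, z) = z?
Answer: 1/5991309 ≈ 1.6691e-7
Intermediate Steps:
l(q) = 2 (l(q) = 1 + 1 = 2)
R = -2448 (R = -72*34 = -2*1224 = -2448)
w(L) = 2560 + L**2 + 2*L (w(L) = (L**2 + 2*L) + 2560 = 2560 + L**2 + 2*L)
1/(U(-881, 941) + w(R)) = 1/(941 + (2560 + (-2448)**2 + 2*(-2448))) = 1/(941 + (2560 + 5992704 - 4896)) = 1/(941 + 5990368) = 1/5991309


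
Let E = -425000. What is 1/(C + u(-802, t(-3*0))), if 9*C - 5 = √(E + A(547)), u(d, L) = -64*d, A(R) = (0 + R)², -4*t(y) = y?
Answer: 4157613/213404395640 - 9*I*√125791/213404395640 ≈ 1.9482e-5 - 1.4958e-8*I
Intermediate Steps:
t(y) = -y/4
A(R) = R²
C = 5/9 + I*√125791/9 (C = 5/9 + √(-425000 + 547²)/9 = 5/9 + √(-425000 + 299209)/9 = 5/9 + √(-125791)/9 = 5/9 + (I*√125791)/9 = 5/9 + I*√125791/9 ≈ 0.55556 + 39.408*I)
1/(C + u(-802, t(-3*0))) = 1/((5/9 + I*√125791/9) - 64*(-802)) = 1/((5/9 + I*√125791/9) + 51328) = 1/(461957/9 + I*√125791/9)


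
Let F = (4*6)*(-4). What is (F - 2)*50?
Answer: -4900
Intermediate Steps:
F = -96 (F = 24*(-4) = -96)
(F - 2)*50 = (-96 - 2)*50 = -98*50 = -4900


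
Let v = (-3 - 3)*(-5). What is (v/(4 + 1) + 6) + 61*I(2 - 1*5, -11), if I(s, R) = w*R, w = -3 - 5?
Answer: 5380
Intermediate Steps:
w = -8
I(s, R) = -8*R
v = 30 (v = -6*(-5) = 30)
(v/(4 + 1) + 6) + 61*I(2 - 1*5, -11) = (30/(4 + 1) + 6) + 61*(-8*(-11)) = (30/5 + 6) + 61*88 = ((⅕)*30 + 6) + 5368 = (6 + 6) + 5368 = 12 + 5368 = 5380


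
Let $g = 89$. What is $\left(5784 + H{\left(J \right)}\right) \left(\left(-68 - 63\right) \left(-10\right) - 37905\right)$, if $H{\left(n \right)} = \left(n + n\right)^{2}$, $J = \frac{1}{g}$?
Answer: $- \frac{1676602413460}{7921} \approx -2.1167 \cdot 10^{8}$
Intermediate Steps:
$J = \frac{1}{89} \approx 0.011236$
$H{\left(n \right)} = 4 n^{2}$ ($H{\left(n \right)} = \left(2 n\right)^{2} = 4 n^{2}$)
$\left(5784 + H{\left(J \right)}\right) \left(\left(-68 - 63\right) \left(-10\right) - 37905\right) = \left(5784 + \frac{4}{7921}\right) \left(\left(-68 - 63\right) \left(-10\right) - 37905\right) = \left(5784 + 4 \cdot \frac{1}{7921}\right) \left(\left(-131\right) \left(-10\right) - 37905\right) = \left(5784 + \frac{4}{7921}\right) \left(1310 - 37905\right) = \frac{45815068}{7921} \left(-36595\right) = - \frac{1676602413460}{7921}$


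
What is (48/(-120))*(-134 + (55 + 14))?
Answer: 26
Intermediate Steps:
(48/(-120))*(-134 + (55 + 14)) = (48*(-1/120))*(-134 + 69) = -⅖*(-65) = 26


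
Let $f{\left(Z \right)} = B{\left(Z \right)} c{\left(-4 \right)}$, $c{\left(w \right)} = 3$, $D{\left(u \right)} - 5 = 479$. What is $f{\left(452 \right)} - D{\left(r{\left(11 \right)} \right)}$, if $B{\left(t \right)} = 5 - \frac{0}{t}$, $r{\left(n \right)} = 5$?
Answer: $-469$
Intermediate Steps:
$D{\left(u \right)} = 484$ ($D{\left(u \right)} = 5 + 479 = 484$)
$B{\left(t \right)} = 5$ ($B{\left(t \right)} = 5 - 0 = 5 + 0 = 5$)
$f{\left(Z \right)} = 15$ ($f{\left(Z \right)} = 5 \cdot 3 = 15$)
$f{\left(452 \right)} - D{\left(r{\left(11 \right)} \right)} = 15 - 484 = -469$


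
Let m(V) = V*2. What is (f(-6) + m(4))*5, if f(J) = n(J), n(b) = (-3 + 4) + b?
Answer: 15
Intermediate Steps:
m(V) = 2*V
n(b) = 1 + b
f(J) = 1 + J
(f(-6) + m(4))*5 = ((1 - 6) + 2*4)*5 = (-5 + 8)*5 = 3*5 = 15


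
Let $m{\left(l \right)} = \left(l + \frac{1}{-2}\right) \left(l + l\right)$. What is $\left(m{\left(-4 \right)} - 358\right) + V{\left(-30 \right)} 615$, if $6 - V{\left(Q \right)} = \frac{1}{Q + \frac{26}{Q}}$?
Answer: $\frac{1568609}{463} \approx 3387.9$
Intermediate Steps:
$V{\left(Q \right)} = 6 - \frac{1}{Q + \frac{26}{Q}}$
$m{\left(l \right)} = 2 l \left(- \frac{1}{2} + l\right)$ ($m{\left(l \right)} = \left(l - \frac{1}{2}\right) 2 l = \left(- \frac{1}{2} + l\right) 2 l = 2 l \left(- \frac{1}{2} + l\right)$)
$\left(m{\left(-4 \right)} - 358\right) + V{\left(-30 \right)} 615 = \left(- 4 \left(-1 + 2 \left(-4\right)\right) - 358\right) + \frac{156 - -30 + 6 \left(-30\right)^{2}}{26 + \left(-30\right)^{2}} \cdot 615 = \left(- 4 \left(-1 - 8\right) - 358\right) + \frac{156 + 30 + 6 \cdot 900}{26 + 900} \cdot 615 = \left(\left(-4\right) \left(-9\right) - 358\right) + \frac{156 + 30 + 5400}{926} \cdot 615 = \left(36 - 358\right) + \frac{1}{926} \cdot 5586 \cdot 615 = -322 + \frac{2793}{463} \cdot 615 = -322 + \frac{1717695}{463} = \frac{1568609}{463}$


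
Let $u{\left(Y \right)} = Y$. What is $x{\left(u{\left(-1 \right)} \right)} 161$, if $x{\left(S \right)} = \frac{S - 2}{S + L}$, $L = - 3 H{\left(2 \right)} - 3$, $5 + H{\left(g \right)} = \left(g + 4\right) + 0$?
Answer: $69$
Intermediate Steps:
$H{\left(g \right)} = -1 + g$ ($H{\left(g \right)} = -5 + \left(\left(g + 4\right) + 0\right) = -5 + \left(\left(4 + g\right) + 0\right) = -5 + \left(4 + g\right) = -1 + g$)
$L = -6$ ($L = - 3 \left(-1 + 2\right) - 3 = \left(-3\right) 1 - 3 = -3 - 3 = -6$)
$x{\left(S \right)} = \frac{-2 + S}{-6 + S}$ ($x{\left(S \right)} = \frac{S - 2}{S - 6} = \frac{-2 + S}{-6 + S}$)
$x{\left(u{\left(-1 \right)} \right)} 161 = \frac{2 - -1}{6 - -1} \cdot 161 = \frac{2 + 1}{6 + 1} \cdot 161 = \frac{1}{7} \cdot 3 \cdot 161 = \frac{3}{7} \cdot 161 = 69$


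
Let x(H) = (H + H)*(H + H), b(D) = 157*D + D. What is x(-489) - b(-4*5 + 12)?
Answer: 957748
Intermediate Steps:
b(D) = 158*D
x(H) = 4*H**2 (x(H) = (2*H)*(2*H) = 4*H**2)
x(-489) - b(-4*5 + 12) = 4*(-489)**2 - 158*(-4*5 + 12) = 4*239121 - 158*(-20 + 12) = 956484 - 158*(-8) = 956484 - 1*(-1264) = 956484 + 1264 = 957748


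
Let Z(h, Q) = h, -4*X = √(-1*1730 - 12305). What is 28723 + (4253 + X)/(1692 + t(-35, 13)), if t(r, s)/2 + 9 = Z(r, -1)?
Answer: 46075945/1604 - I*√14035/6416 ≈ 28726.0 - 0.018465*I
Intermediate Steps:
X = -I*√14035/4 (X = -√(-1*1730 - 12305)/4 = -√(-1730 - 12305)/4 = -I*√14035/4 ≈ -29.617*I)
t(r, s) = -18 + 2*r
28723 + (4253 + X)/(1692 + t(-35, 13)) = 28723 + (4253 - I*√14035/4)/(1692 + (-18 + 2*(-35))) = 28723 + (4253 - I*√14035/4)/(1692 + (-18 - 70)) = 28723 + (4253 - I*√14035/4)/(1692 - 88) = 28723 + (4253 - I*√14035/4)/1604 = 28723 + (4253 - I*√14035/4)*(1/1604) = 28723 + (4253/1604 - I*√14035/6416) = 46075945/1604 - I*√14035/6416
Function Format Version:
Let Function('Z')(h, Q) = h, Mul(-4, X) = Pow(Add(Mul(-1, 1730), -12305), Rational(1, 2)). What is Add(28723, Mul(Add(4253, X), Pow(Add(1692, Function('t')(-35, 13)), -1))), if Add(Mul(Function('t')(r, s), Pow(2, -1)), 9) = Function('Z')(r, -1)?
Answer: Add(Rational(46075945, 1604), Mul(Rational(-1, 6416), I, Pow(14035, Rational(1, 2)))) ≈ Add(28726., Mul(-0.018465, I))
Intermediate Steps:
X = Mul(Rational(-1, 4), I, Pow(14035, Rational(1, 2))) (X = Mul(Rational(-1, 4), Pow(Add(Mul(-1, 1730), -12305), Rational(1, 2))) = Mul(Rational(-1, 4), Pow(Add(-1730, -12305), Rational(1, 2))) = Mul(Rational(-1, 4), Pow(-14035, Rational(1, 2))) = Mul(Rational(-1, 4), Mul(I, Pow(14035, Rational(1, 2)))) = Mul(Rational(-1, 4), I, Pow(14035, Rational(1, 2))) ≈ Mul(-29.617, I))
Function('t')(r, s) = Add(-18, Mul(2, r))
Add(28723, Mul(Add(4253, X), Pow(Add(1692, Function('t')(-35, 13)), -1))) = Add(28723, Mul(Add(4253, Mul(Rational(-1, 4), I, Pow(14035, Rational(1, 2)))), Pow(Add(1692, Add(-18, Mul(2, -35))), -1))) = Add(28723, Mul(Add(4253, Mul(Rational(-1, 4), I, Pow(14035, Rational(1, 2)))), Pow(Add(1692, Add(-18, -70)), -1))) = Add(28723, Mul(Add(4253, Mul(Rational(-1, 4), I, Pow(14035, Rational(1, 2)))), Pow(Add(1692, -88), -1))) = Add(28723, Mul(Add(4253, Mul(Rational(-1, 4), I, Pow(14035, Rational(1, 2)))), Pow(1604, -1))) = Add(28723, Mul(Add(4253, Mul(Rational(-1, 4), I, Pow(14035, Rational(1, 2)))), Rational(1, 1604))) = Add(28723, Add(Rational(4253, 1604), Mul(Rational(-1, 6416), I, Pow(14035, Rational(1, 2))))) = Add(Rational(46075945, 1604), Mul(Rational(-1, 6416), I, Pow(14035, Rational(1, 2))))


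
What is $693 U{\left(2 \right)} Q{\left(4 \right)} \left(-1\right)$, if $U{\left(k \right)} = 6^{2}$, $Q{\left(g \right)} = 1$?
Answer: $-24948$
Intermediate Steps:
$U{\left(k \right)} = 36$
$693 U{\left(2 \right)} Q{\left(4 \right)} \left(-1\right) = 693 \cdot 36 \cdot 1 \left(-1\right) = 693 \cdot 36 \left(-1\right) = 693 \left(-36\right) = -24948$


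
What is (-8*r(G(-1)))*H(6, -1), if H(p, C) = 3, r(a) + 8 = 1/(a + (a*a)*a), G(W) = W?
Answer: 204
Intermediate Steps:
r(a) = -8 + 1/(a + a³) (r(a) = -8 + 1/(a + (a*a)*a) = -8 + 1/(a + a²*a) = -8 + 1/(a + a³))
(-8*r(G(-1)))*H(6, -1) = -8*(1 - 8*(-1) - 8*(-1)³)/(-1 + (-1)³)*3 = -8*(1 + 8 - 8*(-1))/(-1 - 1)*3 = -8*(1 + 8 + 8)/(-2)*3 = -(-4)*17*3 = -8*(-17/2)*3 = 68*3 = 204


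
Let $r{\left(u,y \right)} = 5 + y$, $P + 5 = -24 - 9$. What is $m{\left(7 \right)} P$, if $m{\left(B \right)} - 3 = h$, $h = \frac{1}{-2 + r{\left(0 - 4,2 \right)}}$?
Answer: $- \frac{608}{5} \approx -121.6$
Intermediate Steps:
$P = -38$ ($P = -5 - 33 = -38$)
$h = \frac{1}{5}$ ($h = \frac{1}{-2 + \left(5 + 2\right)} = \frac{1}{-2 + 7} = \frac{1}{5} \approx 0.2$)
$m{\left(B \right)} = \frac{16}{5}$ ($m{\left(B \right)} = 3 + \frac{1}{5} = \frac{16}{5}$)
$m{\left(7 \right)} P = \frac{16}{5} \left(-38\right) = - \frac{608}{5}$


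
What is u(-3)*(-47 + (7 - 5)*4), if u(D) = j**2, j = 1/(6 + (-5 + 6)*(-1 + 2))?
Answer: -39/49 ≈ -0.79592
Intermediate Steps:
j = 1/7 (j = 1/(6 + 1*1) = 1/(6 + 1) = 1/7 ≈ 0.14286)
u(D) = 1/49 (u(D) = (1/7)**2 = 1/49)
u(-3)*(-47 + (7 - 5)*4) = (-47 + (7 - 5)*4)/49 = (-47 + 2*4)/49 = (-47 + 8)/49 = (1/49)*(-39) = -39/49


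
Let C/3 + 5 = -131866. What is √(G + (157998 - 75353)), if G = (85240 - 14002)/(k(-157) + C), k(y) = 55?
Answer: 2*√808194702988561/197779 ≈ 287.48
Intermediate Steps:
C = -395613 (C = -15 + 3*(-131866) = -15 - 395598 = -395613)
G = -35619/197779 (G = (85240 - 14002)/(55 - 395613) = 71238/(-395558) = 71238*(-1/395558) = -35619/197779 ≈ -0.18009)
√(G + (157998 - 75353)) = √(-35619/197779 + (157998 - 75353)) = √(-35619/197779 + 82645) = √(16345409836/197779) = 2*√808194702988561/197779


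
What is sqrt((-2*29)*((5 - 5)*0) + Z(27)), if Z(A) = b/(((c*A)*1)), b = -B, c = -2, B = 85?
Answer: sqrt(510)/18 ≈ 1.2546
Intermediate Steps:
b = -85 (b = -1*85 = -85)
Z(A) = 85/(2*A) (Z(A) = -85*(-1/(2*A)) = -(-85)/(2*A) = 85/(2*A))
sqrt((-2*29)*((5 - 5)*0) + Z(27)) = sqrt((-2*29)*((5 - 5)*0) + (85/2)/27) = sqrt(-0*0 + (85/2)*(1/27)) = sqrt(-58*0 + 85/54) = sqrt(0 + 85/54) = sqrt(85/54) = sqrt(510)/18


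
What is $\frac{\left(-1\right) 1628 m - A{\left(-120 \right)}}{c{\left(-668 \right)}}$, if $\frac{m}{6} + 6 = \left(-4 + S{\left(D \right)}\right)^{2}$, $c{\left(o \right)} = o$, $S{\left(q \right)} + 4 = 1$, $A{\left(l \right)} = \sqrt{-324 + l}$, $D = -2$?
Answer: $\frac{105006}{167} + \frac{i \sqrt{111}}{334} \approx 628.78 + 0.031544 i$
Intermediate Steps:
$S{\left(q \right)} = -3$ ($S{\left(q \right)} = -4 + 1 = -3$)
$m = 258$ ($m = -36 + 6 \left(-4 - 3\right)^{2} = -36 + 6 \left(-7\right)^{2} = -36 + 6 \cdot 49 = -36 + 294 = 258$)
$\frac{\left(-1\right) 1628 m - A{\left(-120 \right)}}{c{\left(-668 \right)}} = \frac{\left(-1\right) 1628 \cdot 258 - \sqrt{-324 - 120}}{-668} = \left(\left(-1628\right) 258 - \sqrt{-444}\right) \left(- \frac{1}{668}\right) = \left(-420024 - 2 i \sqrt{111}\right) \left(- \frac{1}{668}\right) = \frac{105006}{167} + \frac{i \sqrt{111}}{334}$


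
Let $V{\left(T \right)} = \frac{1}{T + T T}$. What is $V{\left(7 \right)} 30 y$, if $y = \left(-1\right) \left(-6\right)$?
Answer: $\frac{45}{14} \approx 3.2143$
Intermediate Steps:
$y = 6$
$V{\left(T \right)} = \frac{1}{T + T^{2}}$
$V{\left(7 \right)} 30 y = \frac{1}{7 \left(1 + 7\right)} 30 \cdot 6 = \frac{1}{7 \cdot 8} \cdot 30 \cdot 6 = \frac{1}{7} \cdot \frac{1}{8} \cdot 30 \cdot 6 = \frac{1}{56} \cdot 30 \cdot 6 = \frac{15}{28} \cdot 6 = \frac{45}{14}$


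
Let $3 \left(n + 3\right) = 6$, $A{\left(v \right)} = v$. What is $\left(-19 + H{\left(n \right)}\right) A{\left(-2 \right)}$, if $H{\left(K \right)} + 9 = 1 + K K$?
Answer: $52$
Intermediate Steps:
$n = -1$ ($n = -3 + \frac{1}{3} \cdot 6 = -3 + 2 = -1$)
$H{\left(K \right)} = -8 + K^{2}$ ($H{\left(K \right)} = -9 + \left(1 + K K\right) = -9 + \left(1 + K^{2}\right) = -8 + K^{2}$)
$\left(-19 + H{\left(n \right)}\right) A{\left(-2 \right)} = \left(-19 - \left(8 - \left(-1\right)^{2}\right)\right) \left(-2\right) = \left(-19 + \left(-8 + 1\right)\right) \left(-2\right) = \left(-19 - 7\right) \left(-2\right) = \left(-26\right) \left(-2\right) = 52$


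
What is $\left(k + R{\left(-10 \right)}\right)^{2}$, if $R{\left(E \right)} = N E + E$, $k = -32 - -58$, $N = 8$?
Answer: $4096$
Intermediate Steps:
$k = 26$ ($k = -32 + 58 = 26$)
$R{\left(E \right)} = 9 E$ ($R{\left(E \right)} = 8 E + E = 9 E$)
$\left(k + R{\left(-10 \right)}\right)^{2} = \left(26 + 9 \left(-10\right)\right)^{2} = \left(26 - 90\right)^{2} = \left(-64\right)^{2} = 4096$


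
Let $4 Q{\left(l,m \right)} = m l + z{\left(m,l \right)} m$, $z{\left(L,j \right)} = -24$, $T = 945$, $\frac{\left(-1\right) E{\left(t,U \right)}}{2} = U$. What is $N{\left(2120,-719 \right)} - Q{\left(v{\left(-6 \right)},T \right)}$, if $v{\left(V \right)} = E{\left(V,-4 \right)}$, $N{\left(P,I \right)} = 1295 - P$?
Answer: $2955$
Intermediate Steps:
$E{\left(t,U \right)} = - 2 U$
$v{\left(V \right)} = 8$ ($v{\left(V \right)} = \left(-2\right) \left(-4\right) = 8$)
$Q{\left(l,m \right)} = - 6 m + \frac{l m}{4}$ ($Q{\left(l,m \right)} = \frac{m l - 24 m}{4} = \frac{l m - 24 m}{4} = \frac{- 24 m + l m}{4} = - 6 m + \frac{l m}{4}$)
$N{\left(2120,-719 \right)} - Q{\left(v{\left(-6 \right)},T \right)} = \left(1295 - 2120\right) - \frac{1}{4} \cdot 945 \left(-24 + 8\right) = \left(1295 - 2120\right) - \frac{1}{4} \cdot 945 \left(-16\right) = -825 - -3780 = -825 + 3780 = 2955$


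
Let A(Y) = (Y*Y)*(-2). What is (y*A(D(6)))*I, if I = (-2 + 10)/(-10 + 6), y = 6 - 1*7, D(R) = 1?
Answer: -4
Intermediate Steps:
A(Y) = -2*Y² (A(Y) = Y²*(-2) = -2*Y²)
y = -1 (y = 6 - 7 = -1)
I = -2 (I = 8/(-4) = 8*(-¼) = -2)
(y*A(D(6)))*I = -(-2)*1²*(-2) = -(-2)*(-2) = -1*(-2)*(-2) = 2*(-2) = -4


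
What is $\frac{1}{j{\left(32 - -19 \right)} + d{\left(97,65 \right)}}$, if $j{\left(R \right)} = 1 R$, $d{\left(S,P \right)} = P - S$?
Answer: $\frac{1}{19} \approx 0.052632$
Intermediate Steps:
$j{\left(R \right)} = R$
$\frac{1}{j{\left(32 - -19 \right)} + d{\left(97,65 \right)}} = \frac{1}{\left(32 - -19\right) + \left(65 - 97\right)} = \frac{1}{\left(32 + 19\right) + \left(65 - 97\right)} = \frac{1}{51 - 32} = \frac{1}{19}$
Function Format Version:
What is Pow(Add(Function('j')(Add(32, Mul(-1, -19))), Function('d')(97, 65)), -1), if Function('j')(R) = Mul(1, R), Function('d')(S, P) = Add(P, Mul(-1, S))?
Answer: Rational(1, 19) ≈ 0.052632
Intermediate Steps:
Function('j')(R) = R
Pow(Add(Function('j')(Add(32, Mul(-1, -19))), Function('d')(97, 65)), -1) = Pow(Add(Add(32, Mul(-1, -19)), Add(65, Mul(-1, 97))), -1) = Pow(Add(Add(32, 19), Add(65, -97)), -1) = Pow(Add(51, -32), -1) = Pow(19, -1) = Rational(1, 19)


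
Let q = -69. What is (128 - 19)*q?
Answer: -7521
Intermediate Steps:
(128 - 19)*q = (128 - 19)*(-69) = 109*(-69) = -7521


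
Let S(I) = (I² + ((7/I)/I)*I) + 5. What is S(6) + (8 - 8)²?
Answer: 253/6 ≈ 42.167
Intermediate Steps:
S(I) = 5 + I² + 7/I (S(I) = (I² + (7/I²)*I) + 5 = (I² + 7/I) + 5 = 5 + I² + 7/I)
S(6) + (8 - 8)² = (5 + 6² + 7/6) + (8 - 8)² = (5 + 36 + 7*(⅙)) + 0² = (5 + 36 + 7/6) + 0 = 253/6 + 0 = 253/6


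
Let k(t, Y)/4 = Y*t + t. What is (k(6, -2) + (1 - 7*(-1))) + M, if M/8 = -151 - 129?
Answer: -2256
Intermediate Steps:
M = -2240 (M = 8*(-151 - 129) = 8*(-280) = -2240)
k(t, Y) = 4*t + 4*Y*t (k(t, Y) = 4*(Y*t + t) = 4*(t + Y*t) = 4*t + 4*Y*t)
(k(6, -2) + (1 - 7*(-1))) + M = (4*6*(1 - 2) + (1 - 7*(-1))) - 2240 = (4*6*(-1) + (1 + 7)) - 2240 = (-24 + 8) - 2240 = -16 - 2240 = -2256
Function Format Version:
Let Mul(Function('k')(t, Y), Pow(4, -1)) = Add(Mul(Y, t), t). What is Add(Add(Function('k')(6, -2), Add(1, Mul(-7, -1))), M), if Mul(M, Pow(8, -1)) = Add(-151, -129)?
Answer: -2256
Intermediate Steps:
M = -2240 (M = Mul(8, Add(-151, -129)) = Mul(8, -280) = -2240)
Function('k')(t, Y) = Add(Mul(4, t), Mul(4, Y, t)) (Function('k')(t, Y) = Mul(4, Add(Mul(Y, t), t)) = Mul(4, Add(t, Mul(Y, t))) = Add(Mul(4, t), Mul(4, Y, t)))
Add(Add(Function('k')(6, -2), Add(1, Mul(-7, -1))), M) = Add(Add(Mul(4, 6, Add(1, -2)), Add(1, Mul(-7, -1))), -2240) = Add(Add(Mul(4, 6, -1), Add(1, 7)), -2240) = Add(Add(-24, 8), -2240) = Add(-16, -2240) = -2256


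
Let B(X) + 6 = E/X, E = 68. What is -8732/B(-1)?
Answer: 118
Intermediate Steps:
B(X) = -6 + 68/X
-8732/B(-1) = -8732/(-6 + 68/(-1)) = -8732/(-6 + 68*(-1)) = -8732/(-6 - 68) = -8732/(-74) = -8732*(-1/74) = 118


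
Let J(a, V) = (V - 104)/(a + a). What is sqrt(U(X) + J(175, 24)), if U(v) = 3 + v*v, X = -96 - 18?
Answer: sqrt(15923495)/35 ≈ 114.01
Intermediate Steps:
J(a, V) = (-104 + V)/(2*a) (J(a, V) = (-104 + V)/((2*a)) = (-104 + V)*(1/(2*a)) = (-104 + V)/(2*a))
X = -114
U(v) = 3 + v**2
sqrt(U(X) + J(175, 24)) = sqrt((3 + (-114)**2) + (1/2)*(-104 + 24)/175) = sqrt((3 + 12996) + (1/2)*(1/175)*(-80)) = sqrt(12999 - 8/35) = sqrt(454957/35) = sqrt(15923495)/35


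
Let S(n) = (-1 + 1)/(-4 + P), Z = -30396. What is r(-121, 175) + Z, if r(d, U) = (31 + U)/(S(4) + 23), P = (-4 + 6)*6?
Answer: -698902/23 ≈ -30387.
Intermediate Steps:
P = 12 (P = 2*6 = 12)
S(n) = 0 (S(n) = (-1 + 1)/(-4 + 12) = 0/8 = 0*(1/8) = 0)
r(d, U) = 31/23 + U/23 (r(d, U) = (31 + U)/(0 + 23) = (31 + U)/23 = (31 + U)*(1/23) = 31/23 + U/23)
r(-121, 175) + Z = (31/23 + (1/23)*175) - 30396 = (31/23 + 175/23) - 30396 = 206/23 - 30396 = -698902/23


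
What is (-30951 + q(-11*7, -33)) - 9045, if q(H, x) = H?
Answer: -40073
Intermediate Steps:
(-30951 + q(-11*7, -33)) - 9045 = (-30951 - 11*7) - 9045 = (-30951 - 77) - 9045 = -31028 - 9045 = -40073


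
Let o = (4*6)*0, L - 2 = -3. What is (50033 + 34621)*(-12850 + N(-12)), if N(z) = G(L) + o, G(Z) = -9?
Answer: -1088565786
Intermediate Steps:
L = -1 (L = 2 - 3 = -1)
o = 0 (o = 24*0 = 0)
N(z) = -9 (N(z) = -9 + 0 = -9)
(50033 + 34621)*(-12850 + N(-12)) = (50033 + 34621)*(-12850 - 9) = 84654*(-12859) = -1088565786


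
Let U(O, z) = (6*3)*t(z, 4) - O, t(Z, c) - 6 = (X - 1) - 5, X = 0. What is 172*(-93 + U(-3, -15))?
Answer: -15480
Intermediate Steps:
t(Z, c) = 0 (t(Z, c) = 6 + ((0 - 1) - 5) = 6 + (-1 - 5) = 6 - 6 = 0)
U(O, z) = -O (U(O, z) = (6*3)*0 - O = 18*0 - O = 0 - O = -O)
172*(-93 + U(-3, -15)) = 172*(-93 - 1*(-3)) = 172*(-93 + 3) = 172*(-90) = -15480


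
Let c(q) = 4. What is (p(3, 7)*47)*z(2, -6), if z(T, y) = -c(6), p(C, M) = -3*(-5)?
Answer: -2820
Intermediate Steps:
p(C, M) = 15
z(T, y) = -4 (z(T, y) = -1*4 = -4)
(p(3, 7)*47)*z(2, -6) = (15*47)*(-4) = 705*(-4) = -2820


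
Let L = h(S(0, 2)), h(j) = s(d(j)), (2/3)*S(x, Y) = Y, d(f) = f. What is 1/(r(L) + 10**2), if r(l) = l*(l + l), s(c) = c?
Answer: 1/118 ≈ 0.0084746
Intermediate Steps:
S(x, Y) = 3*Y/2
h(j) = j
L = 3 (L = (3/2)*2 = 3)
r(l) = 2*l**2 (r(l) = l*(2*l) = 2*l**2)
1/(r(L) + 10**2) = 1/(2*3**2 + 10**2) = 1/(2*9 + 100) = 1/(18 + 100) = 1/118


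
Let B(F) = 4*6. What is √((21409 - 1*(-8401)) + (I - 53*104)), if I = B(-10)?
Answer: √24322 ≈ 155.96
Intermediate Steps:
B(F) = 24
I = 24
√((21409 - 1*(-8401)) + (I - 53*104)) = √((21409 - 1*(-8401)) + (24 - 53*104)) = √((21409 + 8401) + (24 - 5512)) = √(29810 - 5488) = √24322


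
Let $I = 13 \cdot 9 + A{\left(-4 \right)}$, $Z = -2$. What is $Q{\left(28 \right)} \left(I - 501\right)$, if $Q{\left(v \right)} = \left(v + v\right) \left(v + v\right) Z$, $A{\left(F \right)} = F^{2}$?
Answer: $2308096$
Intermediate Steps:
$Q{\left(v \right)} = - 8 v^{2}$ ($Q{\left(v \right)} = \left(v + v\right) \left(v + v\right) \left(-2\right) = 2 v 2 v \left(-2\right) = 4 v^{2} \left(-2\right) = - 8 v^{2}$)
$I = 133$ ($I = 13 \cdot 9 + \left(-4\right)^{2} = 117 + 16 = 133$)
$Q{\left(28 \right)} \left(I - 501\right) = - 8 \cdot 28^{2} \left(133 - 501\right) = \left(-8\right) 784 \left(-368\right) = \left(-6272\right) \left(-368\right) = 2308096$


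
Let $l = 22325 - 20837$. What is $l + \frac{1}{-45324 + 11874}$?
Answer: $\frac{49773599}{33450} \approx 1488.0$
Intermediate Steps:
$l = 1488$ ($l = 22325 - 20837 = 1488$)
$l + \frac{1}{-45324 + 11874} = 1488 + \frac{1}{-45324 + 11874} = 1488 + \frac{1}{-33450} = 1488 - \frac{1}{33450} = \frac{49773599}{33450}$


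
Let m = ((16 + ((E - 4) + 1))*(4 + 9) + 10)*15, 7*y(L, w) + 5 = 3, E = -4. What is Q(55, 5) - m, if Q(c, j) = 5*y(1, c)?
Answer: -13345/7 ≈ -1906.4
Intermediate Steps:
y(L, w) = -2/7 (y(L, w) = -5/7 + (⅐)*3 = -5/7 + 3/7 = -2/7)
m = 1905 (m = ((16 + ((-4 - 4) + 1))*(4 + 9) + 10)*15 = ((16 + (-8 + 1))*13 + 10)*15 = ((16 - 7)*13 + 10)*15 = (9*13 + 10)*15 = (117 + 10)*15 = 127*15 = 1905)
Q(c, j) = -10/7 (Q(c, j) = 5*(-2/7) = -10/7)
Q(55, 5) - m = -10/7 - 1*1905 = -10/7 - 1905 = -13345/7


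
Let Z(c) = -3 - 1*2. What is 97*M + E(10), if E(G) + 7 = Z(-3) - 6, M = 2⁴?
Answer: 1534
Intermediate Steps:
Z(c) = -5 (Z(c) = -3 - 2 = -5)
M = 16
E(G) = -18 (E(G) = -7 + (-5 - 6) = -7 - 11 = -18)
97*M + E(10) = 97*16 - 18 = 1552 - 18 = 1534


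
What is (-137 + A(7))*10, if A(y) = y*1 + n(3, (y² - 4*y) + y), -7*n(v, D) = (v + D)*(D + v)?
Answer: -18710/7 ≈ -2672.9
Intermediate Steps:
n(v, D) = -(D + v)²/7 (n(v, D) = -(v + D)*(D + v)/7 = -(D + v)*(D + v)/7 = -(D + v)²/7)
A(y) = y - (3 + y² - 3*y)²/7 (A(y) = y*1 - (((y² - 4*y) + y) + 3)²/7 = y - ((y² - 3*y) + 3)²/7 = y - (3 + y² - 3*y)²/7)
(-137 + A(7))*10 = (-137 + (7 - (3 + 7*(-3 + 7))²/7))*10 = (-137 + (7 - (3 + 7*4)²/7))*10 = (-137 + (7 - (3 + 28)²/7))*10 = (-137 + (7 - ⅐*31²))*10 = (-137 + (7 - ⅐*961))*10 = (-137 + (7 - 961/7))*10 = (-137 - 912/7)*10 = -1871/7*10 = -18710/7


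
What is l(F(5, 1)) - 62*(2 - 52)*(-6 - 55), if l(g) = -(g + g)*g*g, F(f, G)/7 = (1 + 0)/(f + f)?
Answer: -94550343/500 ≈ -1.8910e+5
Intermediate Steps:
F(f, G) = 7/(2*f) (F(f, G) = 7*((1 + 0)/(f + f)) = 7*(1/(2*f)) = 7/(2*f))
l(g) = -2*g³ (l(g) = -(2*g)*g*g = -2*g²*g = -2*g³)
l(F(5, 1)) - 62*(2 - 52)*(-6 - 55) = -2*((7/2)/5)³ - 62*(2 - 52)*(-6 - 55) = -2*((7/2)*(⅕))³ - (-3100)*(-61) = -2*(7/10)³ - 62*3050 = -2*343/1000 - 189100 = -343/500 - 189100 = -94550343/500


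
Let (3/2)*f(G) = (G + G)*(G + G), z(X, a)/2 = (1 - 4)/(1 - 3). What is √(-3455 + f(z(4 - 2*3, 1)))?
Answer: I*√3431 ≈ 58.575*I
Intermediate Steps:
z(X, a) = 3 (z(X, a) = 2*((1 - 4)/(1 - 3)) = 2*(-3/(-2)) = 2*(-3*(-½)) = 2*(3/2) = 3)
f(G) = 8*G²/3 (f(G) = 2*((G + G)*(G + G))/3 = 2*((2*G)*(2*G))/3 = 2*(4*G²)/3 = 8*G²/3)
√(-3455 + f(z(4 - 2*3, 1))) = √(-3455 + (8/3)*3²) = √(-3455 + (8/3)*9) = √(-3455 + 24) = √(-3431) = I*√3431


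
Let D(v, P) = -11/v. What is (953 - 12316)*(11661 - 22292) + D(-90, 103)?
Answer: 10872004781/90 ≈ 1.2080e+8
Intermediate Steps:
(953 - 12316)*(11661 - 22292) + D(-90, 103) = (953 - 12316)*(11661 - 22292) - 11/(-90) = -11363*(-10631) - 11*(-1/90) = 120800053 + 11/90 = 10872004781/90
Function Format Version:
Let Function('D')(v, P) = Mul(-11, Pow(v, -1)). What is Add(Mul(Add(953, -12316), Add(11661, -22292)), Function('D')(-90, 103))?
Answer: Rational(10872004781, 90) ≈ 1.2080e+8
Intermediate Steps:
Add(Mul(Add(953, -12316), Add(11661, -22292)), Function('D')(-90, 103)) = Add(Mul(Add(953, -12316), Add(11661, -22292)), Mul(-11, Pow(-90, -1))) = Add(Mul(-11363, -10631), Mul(-11, Rational(-1, 90))) = Add(120800053, Rational(11, 90)) = Rational(10872004781, 90)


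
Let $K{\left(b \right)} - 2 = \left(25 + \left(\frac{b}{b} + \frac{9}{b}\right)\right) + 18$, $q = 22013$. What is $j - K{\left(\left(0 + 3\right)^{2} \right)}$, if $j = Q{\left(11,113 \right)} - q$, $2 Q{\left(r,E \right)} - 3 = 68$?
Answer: $- \frac{44049}{2} \approx -22025.0$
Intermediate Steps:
$Q{\left(r,E \right)} = \frac{71}{2}$ ($Q{\left(r,E \right)} = \frac{3}{2} + \frac{1}{2} \cdot 68 = \frac{3}{2} + 34 = \frac{71}{2}$)
$j = - \frac{43955}{2}$ ($j = \frac{71}{2} - 22013 = - \frac{43955}{2} \approx -21978.0$)
$K{\left(b \right)} = 46 + \frac{9}{b}$ ($K{\left(b \right)} = 2 + \left(\left(25 + \left(\frac{b}{b} + \frac{9}{b}\right)\right) + 18\right) = 2 + \left(\left(25 + \left(1 + \frac{9}{b}\right)\right) + 18\right) = 2 + \left(\left(26 + \frac{9}{b}\right) + 18\right) = 2 + \left(44 + \frac{9}{b}\right) = 46 + \frac{9}{b}$)
$j - K{\left(\left(0 + 3\right)^{2} \right)} = - \frac{43955}{2} - \left(46 + \frac{9}{\left(0 + 3\right)^{2}}\right) = - \frac{43955}{2} - \left(46 + \frac{9}{3^{2}}\right) = - \frac{43955}{2} - \left(46 + \frac{9}{9}\right) = - \frac{43955}{2} - \left(46 + 9 \cdot \frac{1}{9}\right) = - \frac{43955}{2} - \left(46 + 1\right) = - \frac{43955}{2} - 47 = - \frac{44049}{2}$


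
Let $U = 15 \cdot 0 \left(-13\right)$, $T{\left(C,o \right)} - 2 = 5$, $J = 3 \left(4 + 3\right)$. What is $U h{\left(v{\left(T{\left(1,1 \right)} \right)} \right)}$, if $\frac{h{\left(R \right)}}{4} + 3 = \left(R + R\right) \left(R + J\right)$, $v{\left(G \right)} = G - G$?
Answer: $0$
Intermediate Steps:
$J = 21$ ($J = 3 \cdot 7 = 21$)
$T{\left(C,o \right)} = 7$ ($T{\left(C,o \right)} = 2 + 5 = 7$)
$v{\left(G \right)} = 0$
$h{\left(R \right)} = -12 + 8 R \left(21 + R\right)$ ($h{\left(R \right)} = -12 + 4 \left(R + R\right) \left(R + 21\right) = -12 + 4 \cdot 2 R \left(21 + R\right) = -12 + 8 R \left(21 + R\right)$)
$U = 0$ ($U = 0 \left(-13\right) = 0$)
$U h{\left(v{\left(T{\left(1,1 \right)} \right)} \right)} = 0 \left(-12 + 8 \cdot 0^{2} + 168 \cdot 0\right) = 0 \left(-12 + 8 \cdot 0 + 0\right) = 0 \left(-12 + 0 + 0\right) = 0 \left(-12\right) = 0$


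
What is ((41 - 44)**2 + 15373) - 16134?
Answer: -752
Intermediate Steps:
((41 - 44)**2 + 15373) - 16134 = ((-3)**2 + 15373) - 16134 = (9 + 15373) - 16134 = 15382 - 16134 = -752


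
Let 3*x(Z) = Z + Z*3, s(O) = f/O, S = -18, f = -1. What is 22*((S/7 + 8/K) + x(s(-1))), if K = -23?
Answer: -16852/483 ≈ -34.890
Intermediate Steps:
s(O) = -1/O
x(Z) = 4*Z/3 (x(Z) = (Z + Z*3)/3 = (Z + 3*Z)/3 = (4*Z)/3 = 4*Z/3)
22*((S/7 + 8/K) + x(s(-1))) = 22*((-18/7 + 8/(-23)) + 4*(-1/(-1))/3) = 22*((-18*1/7 + 8*(-1/23)) + 4*(-1*(-1))/3) = 22*((-18/7 - 8/23) + (4/3)*1) = 22*(-470/161 + 4/3) = 22*(-766/483) = -16852/483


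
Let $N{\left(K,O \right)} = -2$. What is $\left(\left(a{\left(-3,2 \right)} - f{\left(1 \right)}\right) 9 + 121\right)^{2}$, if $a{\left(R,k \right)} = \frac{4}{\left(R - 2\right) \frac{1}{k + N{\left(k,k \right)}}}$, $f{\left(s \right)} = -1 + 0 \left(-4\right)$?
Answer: $16900$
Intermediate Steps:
$f{\left(s \right)} = -1$ ($f{\left(s \right)} = -1 + 0 = -1$)
$a{\left(R,k \right)} = \frac{4 \left(-2 + k\right)}{-2 + R}$ ($a{\left(R,k \right)} = \frac{4}{\left(R - 2\right) \frac{1}{k - 2}} = \frac{4}{\left(-2 + R\right) \frac{1}{-2 + k}} = \frac{4}{\frac{1}{-2 + k} \left(-2 + R\right)} = 4 \frac{-2 + k}{-2 + R} = \frac{4 \left(-2 + k\right)}{-2 + R}$)
$\left(\left(a{\left(-3,2 \right)} - f{\left(1 \right)}\right) 9 + 121\right)^{2} = \left(\left(\frac{4 \left(-2 + 2\right)}{-2 - 3} - -1\right) 9 + 121\right)^{2} = \left(\left(4 \frac{1}{-5} \cdot 0 + 1\right) 9 + 121\right)^{2} = \left(\left(4 \left(- \frac{1}{5}\right) 0 + 1\right) 9 + 121\right)^{2} = \left(\left(0 + 1\right) 9 + 121\right)^{2} = \left(1 \cdot 9 + 121\right)^{2} = \left(9 + 121\right)^{2} = 130^{2} = 16900$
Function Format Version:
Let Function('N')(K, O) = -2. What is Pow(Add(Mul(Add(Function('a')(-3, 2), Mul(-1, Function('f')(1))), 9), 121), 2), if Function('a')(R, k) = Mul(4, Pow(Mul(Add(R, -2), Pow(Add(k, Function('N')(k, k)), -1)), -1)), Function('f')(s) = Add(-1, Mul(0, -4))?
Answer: 16900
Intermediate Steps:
Function('f')(s) = -1 (Function('f')(s) = Add(-1, 0) = -1)
Function('a')(R, k) = Mul(4, Pow(Add(-2, R), -1), Add(-2, k)) (Function('a')(R, k) = Mul(4, Pow(Mul(Add(R, -2), Pow(Add(k, -2), -1)), -1)) = Mul(4, Pow(Mul(Add(-2, R), Pow(Add(-2, k), -1)), -1)) = Mul(4, Pow(Mul(Pow(Add(-2, k), -1), Add(-2, R)), -1)) = Mul(4, Mul(Pow(Add(-2, R), -1), Add(-2, k))) = Mul(4, Pow(Add(-2, R), -1), Add(-2, k)))
Pow(Add(Mul(Add(Function('a')(-3, 2), Mul(-1, Function('f')(1))), 9), 121), 2) = Pow(Add(Mul(Add(Mul(4, Pow(Add(-2, -3), -1), Add(-2, 2)), Mul(-1, -1)), 9), 121), 2) = Pow(Add(Mul(Add(Mul(4, Pow(-5, -1), 0), 1), 9), 121), 2) = Pow(Add(Mul(Add(Mul(4, Rational(-1, 5), 0), 1), 9), 121), 2) = Pow(Add(Mul(Add(0, 1), 9), 121), 2) = Pow(Add(Mul(1, 9), 121), 2) = Pow(Add(9, 121), 2) = Pow(130, 2) = 16900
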